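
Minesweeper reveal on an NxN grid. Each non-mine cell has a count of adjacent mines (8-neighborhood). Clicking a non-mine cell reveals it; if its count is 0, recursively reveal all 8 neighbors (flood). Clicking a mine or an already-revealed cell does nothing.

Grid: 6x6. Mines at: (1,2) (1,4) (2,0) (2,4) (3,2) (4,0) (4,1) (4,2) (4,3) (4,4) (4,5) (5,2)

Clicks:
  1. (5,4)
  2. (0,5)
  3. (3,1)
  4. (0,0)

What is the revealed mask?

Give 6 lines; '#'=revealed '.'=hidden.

Answer: ##...#
##....
......
.#....
......
....#.

Derivation:
Click 1 (5,4) count=3: revealed 1 new [(5,4)] -> total=1
Click 2 (0,5) count=1: revealed 1 new [(0,5)] -> total=2
Click 3 (3,1) count=5: revealed 1 new [(3,1)] -> total=3
Click 4 (0,0) count=0: revealed 4 new [(0,0) (0,1) (1,0) (1,1)] -> total=7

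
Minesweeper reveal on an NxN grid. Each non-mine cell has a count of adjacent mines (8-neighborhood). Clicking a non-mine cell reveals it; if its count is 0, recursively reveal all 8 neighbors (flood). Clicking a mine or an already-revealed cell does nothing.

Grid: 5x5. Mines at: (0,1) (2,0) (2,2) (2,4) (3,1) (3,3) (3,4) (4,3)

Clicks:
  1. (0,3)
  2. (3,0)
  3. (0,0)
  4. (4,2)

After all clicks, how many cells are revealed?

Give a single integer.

Click 1 (0,3) count=0: revealed 6 new [(0,2) (0,3) (0,4) (1,2) (1,3) (1,4)] -> total=6
Click 2 (3,0) count=2: revealed 1 new [(3,0)] -> total=7
Click 3 (0,0) count=1: revealed 1 new [(0,0)] -> total=8
Click 4 (4,2) count=3: revealed 1 new [(4,2)] -> total=9

Answer: 9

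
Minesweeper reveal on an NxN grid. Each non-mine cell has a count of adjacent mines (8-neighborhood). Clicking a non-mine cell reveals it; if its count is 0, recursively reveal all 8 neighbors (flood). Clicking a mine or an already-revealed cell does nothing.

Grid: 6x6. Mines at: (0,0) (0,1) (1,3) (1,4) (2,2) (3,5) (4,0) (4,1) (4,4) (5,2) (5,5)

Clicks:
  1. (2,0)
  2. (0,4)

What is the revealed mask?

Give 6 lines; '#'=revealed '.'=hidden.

Answer: ....#.
##....
##....
##....
......
......

Derivation:
Click 1 (2,0) count=0: revealed 6 new [(1,0) (1,1) (2,0) (2,1) (3,0) (3,1)] -> total=6
Click 2 (0,4) count=2: revealed 1 new [(0,4)] -> total=7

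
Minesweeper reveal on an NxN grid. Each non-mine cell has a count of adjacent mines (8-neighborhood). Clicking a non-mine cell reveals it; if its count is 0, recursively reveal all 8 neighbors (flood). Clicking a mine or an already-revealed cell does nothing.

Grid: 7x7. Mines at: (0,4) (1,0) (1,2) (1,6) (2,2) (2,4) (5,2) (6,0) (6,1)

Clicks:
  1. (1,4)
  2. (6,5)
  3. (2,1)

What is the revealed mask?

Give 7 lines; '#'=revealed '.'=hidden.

Click 1 (1,4) count=2: revealed 1 new [(1,4)] -> total=1
Click 2 (6,5) count=0: revealed 18 new [(2,5) (2,6) (3,3) (3,4) (3,5) (3,6) (4,3) (4,4) (4,5) (4,6) (5,3) (5,4) (5,5) (5,6) (6,3) (6,4) (6,5) (6,6)] -> total=19
Click 3 (2,1) count=3: revealed 1 new [(2,1)] -> total=20

Answer: .......
....#..
.#...##
...####
...####
...####
...####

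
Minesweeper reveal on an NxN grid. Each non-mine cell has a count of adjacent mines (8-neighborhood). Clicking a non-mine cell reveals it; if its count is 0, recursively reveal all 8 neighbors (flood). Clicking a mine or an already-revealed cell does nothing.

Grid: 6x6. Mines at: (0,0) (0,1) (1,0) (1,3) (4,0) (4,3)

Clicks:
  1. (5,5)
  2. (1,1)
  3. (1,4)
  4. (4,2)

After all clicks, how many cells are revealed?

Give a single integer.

Click 1 (5,5) count=0: revealed 12 new [(0,4) (0,5) (1,4) (1,5) (2,4) (2,5) (3,4) (3,5) (4,4) (4,5) (5,4) (5,5)] -> total=12
Click 2 (1,1) count=3: revealed 1 new [(1,1)] -> total=13
Click 3 (1,4) count=1: revealed 0 new [(none)] -> total=13
Click 4 (4,2) count=1: revealed 1 new [(4,2)] -> total=14

Answer: 14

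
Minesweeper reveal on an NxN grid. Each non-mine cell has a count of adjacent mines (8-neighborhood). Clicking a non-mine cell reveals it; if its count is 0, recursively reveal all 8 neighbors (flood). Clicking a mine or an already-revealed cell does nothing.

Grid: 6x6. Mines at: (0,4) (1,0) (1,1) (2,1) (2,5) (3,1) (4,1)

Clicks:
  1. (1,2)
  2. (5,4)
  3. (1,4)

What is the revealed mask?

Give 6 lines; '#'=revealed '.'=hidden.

Answer: ......
..###.
..###.
..####
..####
..####

Derivation:
Click 1 (1,2) count=2: revealed 1 new [(1,2)] -> total=1
Click 2 (5,4) count=0: revealed 17 new [(1,3) (1,4) (2,2) (2,3) (2,4) (3,2) (3,3) (3,4) (3,5) (4,2) (4,3) (4,4) (4,5) (5,2) (5,3) (5,4) (5,5)] -> total=18
Click 3 (1,4) count=2: revealed 0 new [(none)] -> total=18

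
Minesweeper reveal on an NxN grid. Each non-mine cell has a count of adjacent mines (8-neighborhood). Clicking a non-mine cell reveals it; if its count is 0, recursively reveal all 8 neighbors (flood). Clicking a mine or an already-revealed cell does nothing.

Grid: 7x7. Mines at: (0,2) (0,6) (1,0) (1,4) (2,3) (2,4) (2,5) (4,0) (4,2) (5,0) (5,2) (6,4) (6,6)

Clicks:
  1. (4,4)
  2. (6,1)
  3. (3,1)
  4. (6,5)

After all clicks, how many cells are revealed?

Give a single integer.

Click 1 (4,4) count=0: revealed 12 new [(3,3) (3,4) (3,5) (3,6) (4,3) (4,4) (4,5) (4,6) (5,3) (5,4) (5,5) (5,6)] -> total=12
Click 2 (6,1) count=2: revealed 1 new [(6,1)] -> total=13
Click 3 (3,1) count=2: revealed 1 new [(3,1)] -> total=14
Click 4 (6,5) count=2: revealed 1 new [(6,5)] -> total=15

Answer: 15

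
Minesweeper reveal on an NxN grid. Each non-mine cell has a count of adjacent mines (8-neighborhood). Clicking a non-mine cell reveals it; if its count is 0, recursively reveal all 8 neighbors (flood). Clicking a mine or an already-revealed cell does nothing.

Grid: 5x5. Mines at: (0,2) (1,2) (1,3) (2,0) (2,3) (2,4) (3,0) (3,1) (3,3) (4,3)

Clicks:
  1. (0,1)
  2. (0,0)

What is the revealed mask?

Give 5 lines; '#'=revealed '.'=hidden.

Click 1 (0,1) count=2: revealed 1 new [(0,1)] -> total=1
Click 2 (0,0) count=0: revealed 3 new [(0,0) (1,0) (1,1)] -> total=4

Answer: ##...
##...
.....
.....
.....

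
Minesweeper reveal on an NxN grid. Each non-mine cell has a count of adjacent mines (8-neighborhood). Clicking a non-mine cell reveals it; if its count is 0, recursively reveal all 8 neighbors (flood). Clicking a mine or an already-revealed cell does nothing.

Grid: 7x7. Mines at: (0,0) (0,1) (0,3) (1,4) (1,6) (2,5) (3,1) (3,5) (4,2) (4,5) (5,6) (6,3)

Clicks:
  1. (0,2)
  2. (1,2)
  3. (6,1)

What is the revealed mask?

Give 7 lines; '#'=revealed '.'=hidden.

Click 1 (0,2) count=2: revealed 1 new [(0,2)] -> total=1
Click 2 (1,2) count=2: revealed 1 new [(1,2)] -> total=2
Click 3 (6,1) count=0: revealed 8 new [(4,0) (4,1) (5,0) (5,1) (5,2) (6,0) (6,1) (6,2)] -> total=10

Answer: ..#....
..#....
.......
.......
##.....
###....
###....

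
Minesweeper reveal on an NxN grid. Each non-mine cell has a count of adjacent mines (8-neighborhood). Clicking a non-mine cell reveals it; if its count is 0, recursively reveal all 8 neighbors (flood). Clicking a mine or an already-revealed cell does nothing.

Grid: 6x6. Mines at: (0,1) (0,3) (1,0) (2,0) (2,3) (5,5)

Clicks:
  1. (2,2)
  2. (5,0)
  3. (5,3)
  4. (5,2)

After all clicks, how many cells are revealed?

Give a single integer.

Click 1 (2,2) count=1: revealed 1 new [(2,2)] -> total=1
Click 2 (5,0) count=0: revealed 15 new [(3,0) (3,1) (3,2) (3,3) (3,4) (4,0) (4,1) (4,2) (4,3) (4,4) (5,0) (5,1) (5,2) (5,3) (5,4)] -> total=16
Click 3 (5,3) count=0: revealed 0 new [(none)] -> total=16
Click 4 (5,2) count=0: revealed 0 new [(none)] -> total=16

Answer: 16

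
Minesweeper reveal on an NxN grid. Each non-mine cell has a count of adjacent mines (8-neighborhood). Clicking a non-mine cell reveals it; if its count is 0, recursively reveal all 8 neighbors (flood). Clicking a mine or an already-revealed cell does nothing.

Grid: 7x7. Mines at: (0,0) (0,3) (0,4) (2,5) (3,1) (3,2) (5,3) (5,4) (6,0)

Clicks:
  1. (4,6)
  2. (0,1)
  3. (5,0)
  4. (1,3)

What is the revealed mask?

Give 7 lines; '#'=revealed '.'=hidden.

Answer: .#.....
...#...
.......
.....##
.....##
#....##
.....##

Derivation:
Click 1 (4,6) count=0: revealed 8 new [(3,5) (3,6) (4,5) (4,6) (5,5) (5,6) (6,5) (6,6)] -> total=8
Click 2 (0,1) count=1: revealed 1 new [(0,1)] -> total=9
Click 3 (5,0) count=1: revealed 1 new [(5,0)] -> total=10
Click 4 (1,3) count=2: revealed 1 new [(1,3)] -> total=11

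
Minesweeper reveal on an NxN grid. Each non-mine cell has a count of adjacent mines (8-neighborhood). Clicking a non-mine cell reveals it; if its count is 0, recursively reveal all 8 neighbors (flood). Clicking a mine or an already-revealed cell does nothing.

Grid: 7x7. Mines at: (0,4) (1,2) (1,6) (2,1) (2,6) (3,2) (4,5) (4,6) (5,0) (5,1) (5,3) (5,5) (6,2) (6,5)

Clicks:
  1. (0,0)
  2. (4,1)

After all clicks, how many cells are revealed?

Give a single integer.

Answer: 5

Derivation:
Click 1 (0,0) count=0: revealed 4 new [(0,0) (0,1) (1,0) (1,1)] -> total=4
Click 2 (4,1) count=3: revealed 1 new [(4,1)] -> total=5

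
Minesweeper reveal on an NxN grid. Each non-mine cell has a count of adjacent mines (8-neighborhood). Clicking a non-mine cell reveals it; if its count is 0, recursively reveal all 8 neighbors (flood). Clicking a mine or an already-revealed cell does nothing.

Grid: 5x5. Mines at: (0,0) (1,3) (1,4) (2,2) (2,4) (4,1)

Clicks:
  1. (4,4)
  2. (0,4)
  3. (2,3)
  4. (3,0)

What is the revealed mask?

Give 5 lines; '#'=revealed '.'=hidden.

Click 1 (4,4) count=0: revealed 6 new [(3,2) (3,3) (3,4) (4,2) (4,3) (4,4)] -> total=6
Click 2 (0,4) count=2: revealed 1 new [(0,4)] -> total=7
Click 3 (2,3) count=4: revealed 1 new [(2,3)] -> total=8
Click 4 (3,0) count=1: revealed 1 new [(3,0)] -> total=9

Answer: ....#
.....
...#.
#.###
..###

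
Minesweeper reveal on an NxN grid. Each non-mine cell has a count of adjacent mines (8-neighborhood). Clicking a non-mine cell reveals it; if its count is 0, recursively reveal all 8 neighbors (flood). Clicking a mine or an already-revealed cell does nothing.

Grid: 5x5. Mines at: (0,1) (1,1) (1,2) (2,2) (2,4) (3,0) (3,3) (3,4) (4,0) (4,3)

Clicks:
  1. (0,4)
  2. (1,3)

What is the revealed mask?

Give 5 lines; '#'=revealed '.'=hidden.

Click 1 (0,4) count=0: revealed 4 new [(0,3) (0,4) (1,3) (1,4)] -> total=4
Click 2 (1,3) count=3: revealed 0 new [(none)] -> total=4

Answer: ...##
...##
.....
.....
.....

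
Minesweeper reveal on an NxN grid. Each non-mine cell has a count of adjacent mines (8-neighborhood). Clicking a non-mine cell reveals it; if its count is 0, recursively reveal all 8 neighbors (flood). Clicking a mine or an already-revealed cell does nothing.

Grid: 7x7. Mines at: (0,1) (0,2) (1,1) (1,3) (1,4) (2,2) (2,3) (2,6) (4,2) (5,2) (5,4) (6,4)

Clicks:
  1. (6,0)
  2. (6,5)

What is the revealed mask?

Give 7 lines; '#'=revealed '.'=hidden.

Click 1 (6,0) count=0: revealed 10 new [(2,0) (2,1) (3,0) (3,1) (4,0) (4,1) (5,0) (5,1) (6,0) (6,1)] -> total=10
Click 2 (6,5) count=2: revealed 1 new [(6,5)] -> total=11

Answer: .......
.......
##.....
##.....
##.....
##.....
##...#.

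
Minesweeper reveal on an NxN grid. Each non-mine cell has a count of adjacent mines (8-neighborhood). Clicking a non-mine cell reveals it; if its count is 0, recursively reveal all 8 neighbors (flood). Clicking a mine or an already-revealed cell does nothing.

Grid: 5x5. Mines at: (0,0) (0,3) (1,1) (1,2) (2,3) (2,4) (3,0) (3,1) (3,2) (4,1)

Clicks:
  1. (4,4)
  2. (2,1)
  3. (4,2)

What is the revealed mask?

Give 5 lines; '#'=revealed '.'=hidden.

Answer: .....
.....
.#...
...##
..###

Derivation:
Click 1 (4,4) count=0: revealed 4 new [(3,3) (3,4) (4,3) (4,4)] -> total=4
Click 2 (2,1) count=5: revealed 1 new [(2,1)] -> total=5
Click 3 (4,2) count=3: revealed 1 new [(4,2)] -> total=6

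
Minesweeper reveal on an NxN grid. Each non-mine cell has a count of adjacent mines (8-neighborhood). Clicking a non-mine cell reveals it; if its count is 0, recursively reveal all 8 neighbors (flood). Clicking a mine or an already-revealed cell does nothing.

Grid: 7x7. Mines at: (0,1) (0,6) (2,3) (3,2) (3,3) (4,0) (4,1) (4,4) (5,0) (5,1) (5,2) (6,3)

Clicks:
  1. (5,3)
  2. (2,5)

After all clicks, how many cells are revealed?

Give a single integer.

Answer: 18

Derivation:
Click 1 (5,3) count=3: revealed 1 new [(5,3)] -> total=1
Click 2 (2,5) count=0: revealed 17 new [(1,4) (1,5) (1,6) (2,4) (2,5) (2,6) (3,4) (3,5) (3,6) (4,5) (4,6) (5,4) (5,5) (5,6) (6,4) (6,5) (6,6)] -> total=18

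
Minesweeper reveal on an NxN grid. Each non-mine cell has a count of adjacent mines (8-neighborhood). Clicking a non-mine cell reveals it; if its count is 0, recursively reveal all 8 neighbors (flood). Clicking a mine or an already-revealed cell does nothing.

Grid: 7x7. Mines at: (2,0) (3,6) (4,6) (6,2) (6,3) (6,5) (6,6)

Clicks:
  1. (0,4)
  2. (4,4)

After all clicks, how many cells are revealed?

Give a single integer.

Answer: 40

Derivation:
Click 1 (0,4) count=0: revealed 40 new [(0,0) (0,1) (0,2) (0,3) (0,4) (0,5) (0,6) (1,0) (1,1) (1,2) (1,3) (1,4) (1,5) (1,6) (2,1) (2,2) (2,3) (2,4) (2,5) (2,6) (3,0) (3,1) (3,2) (3,3) (3,4) (3,5) (4,0) (4,1) (4,2) (4,3) (4,4) (4,5) (5,0) (5,1) (5,2) (5,3) (5,4) (5,5) (6,0) (6,1)] -> total=40
Click 2 (4,4) count=0: revealed 0 new [(none)] -> total=40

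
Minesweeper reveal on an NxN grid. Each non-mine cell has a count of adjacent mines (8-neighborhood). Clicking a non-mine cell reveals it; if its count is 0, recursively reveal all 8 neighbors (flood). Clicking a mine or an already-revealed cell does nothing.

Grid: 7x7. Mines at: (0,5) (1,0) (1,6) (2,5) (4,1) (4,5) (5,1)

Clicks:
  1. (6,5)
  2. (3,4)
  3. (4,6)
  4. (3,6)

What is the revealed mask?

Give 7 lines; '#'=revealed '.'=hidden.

Answer: .####..
.####..
.####..
.####.#
..###.#
..#####
..#####

Derivation:
Click 1 (6,5) count=0: revealed 29 new [(0,1) (0,2) (0,3) (0,4) (1,1) (1,2) (1,3) (1,4) (2,1) (2,2) (2,3) (2,4) (3,1) (3,2) (3,3) (3,4) (4,2) (4,3) (4,4) (5,2) (5,3) (5,4) (5,5) (5,6) (6,2) (6,3) (6,4) (6,5) (6,6)] -> total=29
Click 2 (3,4) count=2: revealed 0 new [(none)] -> total=29
Click 3 (4,6) count=1: revealed 1 new [(4,6)] -> total=30
Click 4 (3,6) count=2: revealed 1 new [(3,6)] -> total=31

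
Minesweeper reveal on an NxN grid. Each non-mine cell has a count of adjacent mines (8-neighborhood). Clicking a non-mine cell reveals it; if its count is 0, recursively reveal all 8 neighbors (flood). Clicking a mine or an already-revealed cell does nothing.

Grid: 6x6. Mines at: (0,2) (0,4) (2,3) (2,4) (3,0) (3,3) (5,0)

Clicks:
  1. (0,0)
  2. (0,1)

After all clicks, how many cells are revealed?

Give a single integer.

Answer: 6

Derivation:
Click 1 (0,0) count=0: revealed 6 new [(0,0) (0,1) (1,0) (1,1) (2,0) (2,1)] -> total=6
Click 2 (0,1) count=1: revealed 0 new [(none)] -> total=6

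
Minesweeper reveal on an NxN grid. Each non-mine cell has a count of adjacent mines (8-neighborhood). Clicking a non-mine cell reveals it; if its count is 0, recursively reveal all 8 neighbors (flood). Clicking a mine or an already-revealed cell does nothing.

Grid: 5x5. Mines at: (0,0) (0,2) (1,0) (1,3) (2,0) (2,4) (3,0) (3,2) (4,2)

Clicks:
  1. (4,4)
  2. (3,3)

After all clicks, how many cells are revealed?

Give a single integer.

Click 1 (4,4) count=0: revealed 4 new [(3,3) (3,4) (4,3) (4,4)] -> total=4
Click 2 (3,3) count=3: revealed 0 new [(none)] -> total=4

Answer: 4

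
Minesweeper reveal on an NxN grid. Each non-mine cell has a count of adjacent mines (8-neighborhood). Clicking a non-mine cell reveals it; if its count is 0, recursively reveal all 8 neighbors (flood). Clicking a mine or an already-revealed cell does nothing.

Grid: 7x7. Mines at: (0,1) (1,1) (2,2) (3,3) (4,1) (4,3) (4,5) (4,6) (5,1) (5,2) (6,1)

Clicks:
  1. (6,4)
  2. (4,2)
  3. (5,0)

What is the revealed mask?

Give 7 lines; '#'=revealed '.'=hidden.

Answer: .......
.......
.......
.......
..#....
#..####
...####

Derivation:
Click 1 (6,4) count=0: revealed 8 new [(5,3) (5,4) (5,5) (5,6) (6,3) (6,4) (6,5) (6,6)] -> total=8
Click 2 (4,2) count=5: revealed 1 new [(4,2)] -> total=9
Click 3 (5,0) count=3: revealed 1 new [(5,0)] -> total=10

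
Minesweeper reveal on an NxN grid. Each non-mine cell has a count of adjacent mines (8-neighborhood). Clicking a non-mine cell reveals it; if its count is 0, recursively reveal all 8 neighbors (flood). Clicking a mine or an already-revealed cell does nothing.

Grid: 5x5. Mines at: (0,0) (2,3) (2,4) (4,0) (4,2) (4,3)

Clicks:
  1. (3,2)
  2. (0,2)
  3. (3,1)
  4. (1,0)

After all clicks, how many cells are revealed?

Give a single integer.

Click 1 (3,2) count=3: revealed 1 new [(3,2)] -> total=1
Click 2 (0,2) count=0: revealed 8 new [(0,1) (0,2) (0,3) (0,4) (1,1) (1,2) (1,3) (1,4)] -> total=9
Click 3 (3,1) count=2: revealed 1 new [(3,1)] -> total=10
Click 4 (1,0) count=1: revealed 1 new [(1,0)] -> total=11

Answer: 11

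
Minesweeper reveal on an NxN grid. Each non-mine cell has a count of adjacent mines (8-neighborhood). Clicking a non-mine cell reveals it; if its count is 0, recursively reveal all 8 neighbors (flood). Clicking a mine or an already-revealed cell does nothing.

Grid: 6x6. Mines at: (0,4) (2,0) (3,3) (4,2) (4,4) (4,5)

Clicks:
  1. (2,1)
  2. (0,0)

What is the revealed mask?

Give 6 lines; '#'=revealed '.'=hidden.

Click 1 (2,1) count=1: revealed 1 new [(2,1)] -> total=1
Click 2 (0,0) count=0: revealed 10 new [(0,0) (0,1) (0,2) (0,3) (1,0) (1,1) (1,2) (1,3) (2,2) (2,3)] -> total=11

Answer: ####..
####..
.###..
......
......
......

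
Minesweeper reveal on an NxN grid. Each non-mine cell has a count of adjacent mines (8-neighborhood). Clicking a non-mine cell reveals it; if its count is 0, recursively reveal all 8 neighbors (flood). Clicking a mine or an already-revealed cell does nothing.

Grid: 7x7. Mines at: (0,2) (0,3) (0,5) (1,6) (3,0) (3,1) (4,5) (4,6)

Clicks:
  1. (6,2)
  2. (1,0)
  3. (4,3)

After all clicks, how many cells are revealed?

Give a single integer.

Answer: 37

Derivation:
Click 1 (6,2) count=0: revealed 31 new [(1,2) (1,3) (1,4) (1,5) (2,2) (2,3) (2,4) (2,5) (3,2) (3,3) (3,4) (3,5) (4,0) (4,1) (4,2) (4,3) (4,4) (5,0) (5,1) (5,2) (5,3) (5,4) (5,5) (5,6) (6,0) (6,1) (6,2) (6,3) (6,4) (6,5) (6,6)] -> total=31
Click 2 (1,0) count=0: revealed 6 new [(0,0) (0,1) (1,0) (1,1) (2,0) (2,1)] -> total=37
Click 3 (4,3) count=0: revealed 0 new [(none)] -> total=37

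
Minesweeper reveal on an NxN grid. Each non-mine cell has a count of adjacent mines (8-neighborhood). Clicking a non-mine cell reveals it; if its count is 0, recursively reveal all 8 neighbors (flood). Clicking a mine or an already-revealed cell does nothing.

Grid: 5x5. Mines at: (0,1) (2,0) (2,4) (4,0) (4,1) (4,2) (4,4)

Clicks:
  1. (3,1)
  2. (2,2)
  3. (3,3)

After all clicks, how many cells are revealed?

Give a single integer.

Answer: 9

Derivation:
Click 1 (3,1) count=4: revealed 1 new [(3,1)] -> total=1
Click 2 (2,2) count=0: revealed 8 new [(1,1) (1,2) (1,3) (2,1) (2,2) (2,3) (3,2) (3,3)] -> total=9
Click 3 (3,3) count=3: revealed 0 new [(none)] -> total=9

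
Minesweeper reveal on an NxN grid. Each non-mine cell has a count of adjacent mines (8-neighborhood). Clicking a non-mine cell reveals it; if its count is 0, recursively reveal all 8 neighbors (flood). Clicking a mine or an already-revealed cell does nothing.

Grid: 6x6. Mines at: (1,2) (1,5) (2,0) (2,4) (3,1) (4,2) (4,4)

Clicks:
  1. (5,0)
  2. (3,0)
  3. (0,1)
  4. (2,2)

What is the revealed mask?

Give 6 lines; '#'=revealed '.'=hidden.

Click 1 (5,0) count=0: revealed 4 new [(4,0) (4,1) (5,0) (5,1)] -> total=4
Click 2 (3,0) count=2: revealed 1 new [(3,0)] -> total=5
Click 3 (0,1) count=1: revealed 1 new [(0,1)] -> total=6
Click 4 (2,2) count=2: revealed 1 new [(2,2)] -> total=7

Answer: .#....
......
..#...
#.....
##....
##....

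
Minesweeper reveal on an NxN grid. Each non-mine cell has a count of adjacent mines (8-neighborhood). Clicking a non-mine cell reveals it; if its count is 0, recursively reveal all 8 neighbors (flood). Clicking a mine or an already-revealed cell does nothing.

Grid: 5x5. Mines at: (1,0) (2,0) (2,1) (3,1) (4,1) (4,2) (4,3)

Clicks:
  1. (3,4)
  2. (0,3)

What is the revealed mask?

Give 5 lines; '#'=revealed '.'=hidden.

Click 1 (3,4) count=1: revealed 1 new [(3,4)] -> total=1
Click 2 (0,3) count=0: revealed 13 new [(0,1) (0,2) (0,3) (0,4) (1,1) (1,2) (1,3) (1,4) (2,2) (2,3) (2,4) (3,2) (3,3)] -> total=14

Answer: .####
.####
..###
..###
.....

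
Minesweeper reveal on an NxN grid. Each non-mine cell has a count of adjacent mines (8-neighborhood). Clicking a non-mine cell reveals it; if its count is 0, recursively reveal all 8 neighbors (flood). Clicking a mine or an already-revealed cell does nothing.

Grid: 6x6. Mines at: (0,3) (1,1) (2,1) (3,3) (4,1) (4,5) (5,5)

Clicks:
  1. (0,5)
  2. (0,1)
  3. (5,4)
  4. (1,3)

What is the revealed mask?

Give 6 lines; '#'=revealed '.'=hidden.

Answer: .#..##
...###
....##
....##
......
....#.

Derivation:
Click 1 (0,5) count=0: revealed 8 new [(0,4) (0,5) (1,4) (1,5) (2,4) (2,5) (3,4) (3,5)] -> total=8
Click 2 (0,1) count=1: revealed 1 new [(0,1)] -> total=9
Click 3 (5,4) count=2: revealed 1 new [(5,4)] -> total=10
Click 4 (1,3) count=1: revealed 1 new [(1,3)] -> total=11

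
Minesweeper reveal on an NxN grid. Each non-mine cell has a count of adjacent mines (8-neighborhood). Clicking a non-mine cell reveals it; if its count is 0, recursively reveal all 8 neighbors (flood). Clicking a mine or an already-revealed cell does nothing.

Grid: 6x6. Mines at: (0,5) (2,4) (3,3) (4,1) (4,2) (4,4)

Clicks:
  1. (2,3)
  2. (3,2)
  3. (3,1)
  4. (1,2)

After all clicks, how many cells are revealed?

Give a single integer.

Answer: 17

Derivation:
Click 1 (2,3) count=2: revealed 1 new [(2,3)] -> total=1
Click 2 (3,2) count=3: revealed 1 new [(3,2)] -> total=2
Click 3 (3,1) count=2: revealed 1 new [(3,1)] -> total=3
Click 4 (1,2) count=0: revealed 14 new [(0,0) (0,1) (0,2) (0,3) (0,4) (1,0) (1,1) (1,2) (1,3) (1,4) (2,0) (2,1) (2,2) (3,0)] -> total=17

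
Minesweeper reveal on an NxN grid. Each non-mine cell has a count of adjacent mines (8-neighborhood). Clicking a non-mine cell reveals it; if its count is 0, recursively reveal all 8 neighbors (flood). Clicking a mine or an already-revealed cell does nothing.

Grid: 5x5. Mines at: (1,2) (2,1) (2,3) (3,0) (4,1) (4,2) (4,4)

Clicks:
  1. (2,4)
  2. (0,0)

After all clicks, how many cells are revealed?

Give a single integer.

Click 1 (2,4) count=1: revealed 1 new [(2,4)] -> total=1
Click 2 (0,0) count=0: revealed 4 new [(0,0) (0,1) (1,0) (1,1)] -> total=5

Answer: 5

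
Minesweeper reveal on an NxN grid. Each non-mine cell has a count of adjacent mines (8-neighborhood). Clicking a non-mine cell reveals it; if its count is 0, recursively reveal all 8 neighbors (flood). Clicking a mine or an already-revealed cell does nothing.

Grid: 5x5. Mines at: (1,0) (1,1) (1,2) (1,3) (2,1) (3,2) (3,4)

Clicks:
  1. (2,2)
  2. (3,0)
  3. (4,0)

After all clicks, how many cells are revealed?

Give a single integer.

Click 1 (2,2) count=5: revealed 1 new [(2,2)] -> total=1
Click 2 (3,0) count=1: revealed 1 new [(3,0)] -> total=2
Click 3 (4,0) count=0: revealed 3 new [(3,1) (4,0) (4,1)] -> total=5

Answer: 5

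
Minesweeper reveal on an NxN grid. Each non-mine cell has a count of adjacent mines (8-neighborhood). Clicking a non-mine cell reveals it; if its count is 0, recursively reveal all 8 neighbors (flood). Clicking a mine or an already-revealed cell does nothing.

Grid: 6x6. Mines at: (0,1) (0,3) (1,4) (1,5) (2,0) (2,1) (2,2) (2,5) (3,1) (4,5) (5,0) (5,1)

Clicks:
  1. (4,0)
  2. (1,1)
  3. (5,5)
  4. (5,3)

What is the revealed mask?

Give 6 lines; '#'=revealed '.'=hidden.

Click 1 (4,0) count=3: revealed 1 new [(4,0)] -> total=1
Click 2 (1,1) count=4: revealed 1 new [(1,1)] -> total=2
Click 3 (5,5) count=1: revealed 1 new [(5,5)] -> total=3
Click 4 (5,3) count=0: revealed 9 new [(3,2) (3,3) (3,4) (4,2) (4,3) (4,4) (5,2) (5,3) (5,4)] -> total=12

Answer: ......
.#....
......
..###.
#.###.
..####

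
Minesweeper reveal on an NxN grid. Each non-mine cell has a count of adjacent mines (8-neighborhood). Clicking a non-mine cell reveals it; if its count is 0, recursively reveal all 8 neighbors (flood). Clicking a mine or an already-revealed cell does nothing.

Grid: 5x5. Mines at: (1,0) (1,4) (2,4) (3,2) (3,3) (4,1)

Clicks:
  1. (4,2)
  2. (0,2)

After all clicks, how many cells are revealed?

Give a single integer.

Answer: 10

Derivation:
Click 1 (4,2) count=3: revealed 1 new [(4,2)] -> total=1
Click 2 (0,2) count=0: revealed 9 new [(0,1) (0,2) (0,3) (1,1) (1,2) (1,3) (2,1) (2,2) (2,3)] -> total=10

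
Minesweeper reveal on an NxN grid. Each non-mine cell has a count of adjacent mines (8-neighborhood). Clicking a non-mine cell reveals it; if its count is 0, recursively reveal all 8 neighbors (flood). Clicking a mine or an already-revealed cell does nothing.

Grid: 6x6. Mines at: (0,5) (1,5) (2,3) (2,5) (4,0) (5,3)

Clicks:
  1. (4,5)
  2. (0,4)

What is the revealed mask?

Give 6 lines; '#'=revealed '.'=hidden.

Answer: ....#.
......
......
....##
....##
....##

Derivation:
Click 1 (4,5) count=0: revealed 6 new [(3,4) (3,5) (4,4) (4,5) (5,4) (5,5)] -> total=6
Click 2 (0,4) count=2: revealed 1 new [(0,4)] -> total=7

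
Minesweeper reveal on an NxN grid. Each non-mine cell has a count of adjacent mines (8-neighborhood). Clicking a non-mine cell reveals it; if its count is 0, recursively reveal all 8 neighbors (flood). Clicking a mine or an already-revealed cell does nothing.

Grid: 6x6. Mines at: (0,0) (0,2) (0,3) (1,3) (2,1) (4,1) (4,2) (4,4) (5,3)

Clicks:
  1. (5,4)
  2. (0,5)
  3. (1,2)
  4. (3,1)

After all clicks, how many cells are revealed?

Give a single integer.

Click 1 (5,4) count=2: revealed 1 new [(5,4)] -> total=1
Click 2 (0,5) count=0: revealed 8 new [(0,4) (0,5) (1,4) (1,5) (2,4) (2,5) (3,4) (3,5)] -> total=9
Click 3 (1,2) count=4: revealed 1 new [(1,2)] -> total=10
Click 4 (3,1) count=3: revealed 1 new [(3,1)] -> total=11

Answer: 11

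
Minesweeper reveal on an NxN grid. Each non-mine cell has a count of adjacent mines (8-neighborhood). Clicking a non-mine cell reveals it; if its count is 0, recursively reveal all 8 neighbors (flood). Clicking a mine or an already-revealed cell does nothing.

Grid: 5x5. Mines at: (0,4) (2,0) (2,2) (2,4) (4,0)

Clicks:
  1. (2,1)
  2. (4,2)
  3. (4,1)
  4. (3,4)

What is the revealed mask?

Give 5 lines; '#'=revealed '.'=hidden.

Answer: .....
.....
.#...
.####
.####

Derivation:
Click 1 (2,1) count=2: revealed 1 new [(2,1)] -> total=1
Click 2 (4,2) count=0: revealed 8 new [(3,1) (3,2) (3,3) (3,4) (4,1) (4,2) (4,3) (4,4)] -> total=9
Click 3 (4,1) count=1: revealed 0 new [(none)] -> total=9
Click 4 (3,4) count=1: revealed 0 new [(none)] -> total=9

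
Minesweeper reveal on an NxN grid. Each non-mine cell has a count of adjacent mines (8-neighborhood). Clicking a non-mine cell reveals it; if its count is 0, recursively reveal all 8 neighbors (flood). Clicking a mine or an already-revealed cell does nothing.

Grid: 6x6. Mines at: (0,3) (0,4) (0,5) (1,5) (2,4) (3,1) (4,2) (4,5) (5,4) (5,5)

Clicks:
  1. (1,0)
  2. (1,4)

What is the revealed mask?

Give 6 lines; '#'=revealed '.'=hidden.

Answer: ###...
###.#.
###...
......
......
......

Derivation:
Click 1 (1,0) count=0: revealed 9 new [(0,0) (0,1) (0,2) (1,0) (1,1) (1,2) (2,0) (2,1) (2,2)] -> total=9
Click 2 (1,4) count=5: revealed 1 new [(1,4)] -> total=10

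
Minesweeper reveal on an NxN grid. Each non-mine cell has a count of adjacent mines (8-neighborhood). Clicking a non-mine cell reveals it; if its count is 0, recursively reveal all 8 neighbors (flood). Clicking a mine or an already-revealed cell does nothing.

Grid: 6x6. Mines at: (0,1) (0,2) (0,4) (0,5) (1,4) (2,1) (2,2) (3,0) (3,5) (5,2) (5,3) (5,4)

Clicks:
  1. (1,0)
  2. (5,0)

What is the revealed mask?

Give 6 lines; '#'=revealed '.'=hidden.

Click 1 (1,0) count=2: revealed 1 new [(1,0)] -> total=1
Click 2 (5,0) count=0: revealed 4 new [(4,0) (4,1) (5,0) (5,1)] -> total=5

Answer: ......
#.....
......
......
##....
##....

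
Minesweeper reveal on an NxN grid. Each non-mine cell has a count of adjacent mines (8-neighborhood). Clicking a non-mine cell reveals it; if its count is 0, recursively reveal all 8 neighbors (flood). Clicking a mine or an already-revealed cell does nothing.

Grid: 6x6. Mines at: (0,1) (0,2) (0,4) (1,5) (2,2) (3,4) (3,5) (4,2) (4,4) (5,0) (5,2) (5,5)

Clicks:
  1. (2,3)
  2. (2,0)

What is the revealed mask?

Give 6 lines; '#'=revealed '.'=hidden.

Answer: ......
##....
##.#..
##....
##....
......

Derivation:
Click 1 (2,3) count=2: revealed 1 new [(2,3)] -> total=1
Click 2 (2,0) count=0: revealed 8 new [(1,0) (1,1) (2,0) (2,1) (3,0) (3,1) (4,0) (4,1)] -> total=9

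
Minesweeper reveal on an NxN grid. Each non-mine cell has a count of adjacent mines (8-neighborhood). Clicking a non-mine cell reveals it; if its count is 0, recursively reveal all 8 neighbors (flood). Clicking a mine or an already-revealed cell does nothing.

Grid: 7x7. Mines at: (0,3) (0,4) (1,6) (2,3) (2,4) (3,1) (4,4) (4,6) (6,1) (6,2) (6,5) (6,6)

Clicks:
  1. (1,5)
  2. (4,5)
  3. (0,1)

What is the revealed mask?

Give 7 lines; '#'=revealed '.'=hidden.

Answer: ###....
###..#.
###....
.......
.....#.
.......
.......

Derivation:
Click 1 (1,5) count=3: revealed 1 new [(1,5)] -> total=1
Click 2 (4,5) count=2: revealed 1 new [(4,5)] -> total=2
Click 3 (0,1) count=0: revealed 9 new [(0,0) (0,1) (0,2) (1,0) (1,1) (1,2) (2,0) (2,1) (2,2)] -> total=11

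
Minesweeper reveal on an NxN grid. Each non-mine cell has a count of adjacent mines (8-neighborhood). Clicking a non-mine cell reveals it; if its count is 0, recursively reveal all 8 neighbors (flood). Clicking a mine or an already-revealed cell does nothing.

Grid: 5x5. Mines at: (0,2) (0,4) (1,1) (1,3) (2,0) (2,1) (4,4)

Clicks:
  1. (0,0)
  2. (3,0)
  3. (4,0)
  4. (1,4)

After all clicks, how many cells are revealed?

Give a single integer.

Answer: 10

Derivation:
Click 1 (0,0) count=1: revealed 1 new [(0,0)] -> total=1
Click 2 (3,0) count=2: revealed 1 new [(3,0)] -> total=2
Click 3 (4,0) count=0: revealed 7 new [(3,1) (3,2) (3,3) (4,0) (4,1) (4,2) (4,3)] -> total=9
Click 4 (1,4) count=2: revealed 1 new [(1,4)] -> total=10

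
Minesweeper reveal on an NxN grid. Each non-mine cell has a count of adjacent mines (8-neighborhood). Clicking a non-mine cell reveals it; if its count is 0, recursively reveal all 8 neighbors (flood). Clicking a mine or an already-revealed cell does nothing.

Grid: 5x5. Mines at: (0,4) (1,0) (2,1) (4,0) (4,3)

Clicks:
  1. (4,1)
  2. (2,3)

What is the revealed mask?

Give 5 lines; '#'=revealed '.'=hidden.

Click 1 (4,1) count=1: revealed 1 new [(4,1)] -> total=1
Click 2 (2,3) count=0: revealed 9 new [(1,2) (1,3) (1,4) (2,2) (2,3) (2,4) (3,2) (3,3) (3,4)] -> total=10

Answer: .....
..###
..###
..###
.#...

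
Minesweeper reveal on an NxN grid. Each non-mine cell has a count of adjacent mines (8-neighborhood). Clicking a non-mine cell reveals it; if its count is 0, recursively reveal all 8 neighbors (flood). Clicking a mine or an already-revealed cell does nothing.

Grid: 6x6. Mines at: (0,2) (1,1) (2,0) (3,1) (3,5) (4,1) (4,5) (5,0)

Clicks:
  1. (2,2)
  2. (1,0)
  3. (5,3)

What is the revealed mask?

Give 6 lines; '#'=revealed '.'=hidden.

Click 1 (2,2) count=2: revealed 1 new [(2,2)] -> total=1
Click 2 (1,0) count=2: revealed 1 new [(1,0)] -> total=2
Click 3 (5,3) count=0: revealed 19 new [(0,3) (0,4) (0,5) (1,2) (1,3) (1,4) (1,5) (2,3) (2,4) (2,5) (3,2) (3,3) (3,4) (4,2) (4,3) (4,4) (5,2) (5,3) (5,4)] -> total=21

Answer: ...###
#.####
..####
..###.
..###.
..###.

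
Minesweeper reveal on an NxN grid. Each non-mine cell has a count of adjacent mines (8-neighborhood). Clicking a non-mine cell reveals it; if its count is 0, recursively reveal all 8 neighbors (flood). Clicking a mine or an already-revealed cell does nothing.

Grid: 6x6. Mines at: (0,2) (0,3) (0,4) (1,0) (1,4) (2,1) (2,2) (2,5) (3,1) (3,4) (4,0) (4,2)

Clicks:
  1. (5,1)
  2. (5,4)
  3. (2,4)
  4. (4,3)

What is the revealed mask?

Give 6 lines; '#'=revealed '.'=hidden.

Click 1 (5,1) count=2: revealed 1 new [(5,1)] -> total=1
Click 2 (5,4) count=0: revealed 6 new [(4,3) (4,4) (4,5) (5,3) (5,4) (5,5)] -> total=7
Click 3 (2,4) count=3: revealed 1 new [(2,4)] -> total=8
Click 4 (4,3) count=2: revealed 0 new [(none)] -> total=8

Answer: ......
......
....#.
......
...###
.#.###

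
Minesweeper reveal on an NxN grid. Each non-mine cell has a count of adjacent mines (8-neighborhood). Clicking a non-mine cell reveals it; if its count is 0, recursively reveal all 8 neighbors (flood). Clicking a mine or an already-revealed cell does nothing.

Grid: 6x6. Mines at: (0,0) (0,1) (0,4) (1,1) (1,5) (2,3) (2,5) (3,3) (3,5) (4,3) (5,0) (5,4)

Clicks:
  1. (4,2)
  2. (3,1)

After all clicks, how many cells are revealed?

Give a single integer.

Answer: 9

Derivation:
Click 1 (4,2) count=2: revealed 1 new [(4,2)] -> total=1
Click 2 (3,1) count=0: revealed 8 new [(2,0) (2,1) (2,2) (3,0) (3,1) (3,2) (4,0) (4,1)] -> total=9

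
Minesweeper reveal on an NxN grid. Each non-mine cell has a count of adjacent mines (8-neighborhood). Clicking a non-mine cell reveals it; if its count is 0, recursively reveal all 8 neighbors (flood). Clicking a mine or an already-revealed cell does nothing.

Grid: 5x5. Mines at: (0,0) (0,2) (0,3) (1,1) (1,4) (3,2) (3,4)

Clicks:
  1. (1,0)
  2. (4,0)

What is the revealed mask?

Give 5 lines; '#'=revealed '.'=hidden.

Click 1 (1,0) count=2: revealed 1 new [(1,0)] -> total=1
Click 2 (4,0) count=0: revealed 6 new [(2,0) (2,1) (3,0) (3,1) (4,0) (4,1)] -> total=7

Answer: .....
#....
##...
##...
##...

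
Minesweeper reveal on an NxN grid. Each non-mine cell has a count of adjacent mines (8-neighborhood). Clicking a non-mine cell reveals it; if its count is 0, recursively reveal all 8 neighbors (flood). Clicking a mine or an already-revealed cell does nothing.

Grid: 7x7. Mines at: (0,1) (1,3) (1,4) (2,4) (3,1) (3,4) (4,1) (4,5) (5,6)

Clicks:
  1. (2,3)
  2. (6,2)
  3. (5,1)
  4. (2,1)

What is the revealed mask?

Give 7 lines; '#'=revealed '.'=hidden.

Answer: .......
.......
.#.#...
.......
..###..
######.
######.

Derivation:
Click 1 (2,3) count=4: revealed 1 new [(2,3)] -> total=1
Click 2 (6,2) count=0: revealed 15 new [(4,2) (4,3) (4,4) (5,0) (5,1) (5,2) (5,3) (5,4) (5,5) (6,0) (6,1) (6,2) (6,3) (6,4) (6,5)] -> total=16
Click 3 (5,1) count=1: revealed 0 new [(none)] -> total=16
Click 4 (2,1) count=1: revealed 1 new [(2,1)] -> total=17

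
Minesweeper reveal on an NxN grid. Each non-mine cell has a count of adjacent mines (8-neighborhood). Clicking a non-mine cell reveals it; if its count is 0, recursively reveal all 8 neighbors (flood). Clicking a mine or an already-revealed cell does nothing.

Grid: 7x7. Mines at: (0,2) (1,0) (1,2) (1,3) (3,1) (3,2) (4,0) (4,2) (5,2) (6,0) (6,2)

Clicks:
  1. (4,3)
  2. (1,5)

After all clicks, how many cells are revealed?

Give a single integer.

Answer: 26

Derivation:
Click 1 (4,3) count=3: revealed 1 new [(4,3)] -> total=1
Click 2 (1,5) count=0: revealed 25 new [(0,4) (0,5) (0,6) (1,4) (1,5) (1,6) (2,3) (2,4) (2,5) (2,6) (3,3) (3,4) (3,5) (3,6) (4,4) (4,5) (4,6) (5,3) (5,4) (5,5) (5,6) (6,3) (6,4) (6,5) (6,6)] -> total=26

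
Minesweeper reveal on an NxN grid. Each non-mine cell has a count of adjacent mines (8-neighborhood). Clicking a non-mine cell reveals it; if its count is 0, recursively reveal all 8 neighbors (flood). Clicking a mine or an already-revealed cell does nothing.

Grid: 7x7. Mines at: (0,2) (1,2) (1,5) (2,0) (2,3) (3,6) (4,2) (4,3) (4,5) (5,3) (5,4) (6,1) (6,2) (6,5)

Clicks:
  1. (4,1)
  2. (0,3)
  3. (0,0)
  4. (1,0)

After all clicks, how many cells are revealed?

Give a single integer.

Answer: 6

Derivation:
Click 1 (4,1) count=1: revealed 1 new [(4,1)] -> total=1
Click 2 (0,3) count=2: revealed 1 new [(0,3)] -> total=2
Click 3 (0,0) count=0: revealed 4 new [(0,0) (0,1) (1,0) (1,1)] -> total=6
Click 4 (1,0) count=1: revealed 0 new [(none)] -> total=6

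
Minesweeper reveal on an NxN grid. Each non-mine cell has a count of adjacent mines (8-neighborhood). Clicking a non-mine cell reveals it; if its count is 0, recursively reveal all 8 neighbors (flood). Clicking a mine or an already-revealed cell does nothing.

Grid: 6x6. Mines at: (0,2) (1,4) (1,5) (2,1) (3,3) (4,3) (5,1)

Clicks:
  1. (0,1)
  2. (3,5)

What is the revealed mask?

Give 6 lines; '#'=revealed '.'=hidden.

Click 1 (0,1) count=1: revealed 1 new [(0,1)] -> total=1
Click 2 (3,5) count=0: revealed 8 new [(2,4) (2,5) (3,4) (3,5) (4,4) (4,5) (5,4) (5,5)] -> total=9

Answer: .#....
......
....##
....##
....##
....##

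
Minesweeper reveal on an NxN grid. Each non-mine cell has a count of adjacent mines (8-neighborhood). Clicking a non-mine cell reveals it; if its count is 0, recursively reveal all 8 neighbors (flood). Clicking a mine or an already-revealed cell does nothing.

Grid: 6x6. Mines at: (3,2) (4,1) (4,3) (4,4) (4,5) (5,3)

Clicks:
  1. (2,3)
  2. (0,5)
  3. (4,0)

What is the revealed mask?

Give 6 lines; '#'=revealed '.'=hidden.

Click 1 (2,3) count=1: revealed 1 new [(2,3)] -> total=1
Click 2 (0,5) count=0: revealed 22 new [(0,0) (0,1) (0,2) (0,3) (0,4) (0,5) (1,0) (1,1) (1,2) (1,3) (1,4) (1,5) (2,0) (2,1) (2,2) (2,4) (2,5) (3,0) (3,1) (3,3) (3,4) (3,5)] -> total=23
Click 3 (4,0) count=1: revealed 1 new [(4,0)] -> total=24

Answer: ######
######
######
##.###
#.....
......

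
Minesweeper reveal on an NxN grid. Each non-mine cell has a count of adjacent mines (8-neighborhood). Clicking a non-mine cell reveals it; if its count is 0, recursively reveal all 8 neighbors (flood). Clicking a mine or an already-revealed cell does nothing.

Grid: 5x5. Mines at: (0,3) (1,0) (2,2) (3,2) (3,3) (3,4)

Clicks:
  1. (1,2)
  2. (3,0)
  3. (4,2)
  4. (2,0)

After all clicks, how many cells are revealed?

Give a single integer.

Answer: 8

Derivation:
Click 1 (1,2) count=2: revealed 1 new [(1,2)] -> total=1
Click 2 (3,0) count=0: revealed 6 new [(2,0) (2,1) (3,0) (3,1) (4,0) (4,1)] -> total=7
Click 3 (4,2) count=2: revealed 1 new [(4,2)] -> total=8
Click 4 (2,0) count=1: revealed 0 new [(none)] -> total=8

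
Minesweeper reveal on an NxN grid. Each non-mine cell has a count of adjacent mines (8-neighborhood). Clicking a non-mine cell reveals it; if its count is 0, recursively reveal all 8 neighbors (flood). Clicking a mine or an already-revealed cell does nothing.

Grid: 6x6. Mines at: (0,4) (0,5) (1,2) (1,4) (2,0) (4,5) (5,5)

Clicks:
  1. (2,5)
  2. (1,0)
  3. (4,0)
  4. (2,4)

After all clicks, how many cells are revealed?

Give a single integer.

Click 1 (2,5) count=1: revealed 1 new [(2,5)] -> total=1
Click 2 (1,0) count=1: revealed 1 new [(1,0)] -> total=2
Click 3 (4,0) count=0: revealed 19 new [(2,1) (2,2) (2,3) (2,4) (3,0) (3,1) (3,2) (3,3) (3,4) (4,0) (4,1) (4,2) (4,3) (4,4) (5,0) (5,1) (5,2) (5,3) (5,4)] -> total=21
Click 4 (2,4) count=1: revealed 0 new [(none)] -> total=21

Answer: 21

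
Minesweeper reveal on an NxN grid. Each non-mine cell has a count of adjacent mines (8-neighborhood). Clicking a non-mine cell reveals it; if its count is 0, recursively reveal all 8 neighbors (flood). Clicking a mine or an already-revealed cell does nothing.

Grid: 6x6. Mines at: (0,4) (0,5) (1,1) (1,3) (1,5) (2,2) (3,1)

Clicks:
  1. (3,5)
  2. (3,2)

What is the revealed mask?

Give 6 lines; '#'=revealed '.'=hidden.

Click 1 (3,5) count=0: revealed 19 new [(2,3) (2,4) (2,5) (3,2) (3,3) (3,4) (3,5) (4,0) (4,1) (4,2) (4,3) (4,4) (4,5) (5,0) (5,1) (5,2) (5,3) (5,4) (5,5)] -> total=19
Click 2 (3,2) count=2: revealed 0 new [(none)] -> total=19

Answer: ......
......
...###
..####
######
######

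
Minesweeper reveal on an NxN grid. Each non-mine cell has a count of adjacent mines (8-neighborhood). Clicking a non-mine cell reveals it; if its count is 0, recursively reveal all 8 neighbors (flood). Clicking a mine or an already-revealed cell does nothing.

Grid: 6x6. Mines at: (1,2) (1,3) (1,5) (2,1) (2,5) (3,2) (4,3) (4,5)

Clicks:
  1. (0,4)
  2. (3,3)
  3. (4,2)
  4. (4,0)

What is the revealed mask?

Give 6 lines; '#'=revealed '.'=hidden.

Answer: ....#.
......
......
##.#..
###...
###...

Derivation:
Click 1 (0,4) count=2: revealed 1 new [(0,4)] -> total=1
Click 2 (3,3) count=2: revealed 1 new [(3,3)] -> total=2
Click 3 (4,2) count=2: revealed 1 new [(4,2)] -> total=3
Click 4 (4,0) count=0: revealed 7 new [(3,0) (3,1) (4,0) (4,1) (5,0) (5,1) (5,2)] -> total=10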